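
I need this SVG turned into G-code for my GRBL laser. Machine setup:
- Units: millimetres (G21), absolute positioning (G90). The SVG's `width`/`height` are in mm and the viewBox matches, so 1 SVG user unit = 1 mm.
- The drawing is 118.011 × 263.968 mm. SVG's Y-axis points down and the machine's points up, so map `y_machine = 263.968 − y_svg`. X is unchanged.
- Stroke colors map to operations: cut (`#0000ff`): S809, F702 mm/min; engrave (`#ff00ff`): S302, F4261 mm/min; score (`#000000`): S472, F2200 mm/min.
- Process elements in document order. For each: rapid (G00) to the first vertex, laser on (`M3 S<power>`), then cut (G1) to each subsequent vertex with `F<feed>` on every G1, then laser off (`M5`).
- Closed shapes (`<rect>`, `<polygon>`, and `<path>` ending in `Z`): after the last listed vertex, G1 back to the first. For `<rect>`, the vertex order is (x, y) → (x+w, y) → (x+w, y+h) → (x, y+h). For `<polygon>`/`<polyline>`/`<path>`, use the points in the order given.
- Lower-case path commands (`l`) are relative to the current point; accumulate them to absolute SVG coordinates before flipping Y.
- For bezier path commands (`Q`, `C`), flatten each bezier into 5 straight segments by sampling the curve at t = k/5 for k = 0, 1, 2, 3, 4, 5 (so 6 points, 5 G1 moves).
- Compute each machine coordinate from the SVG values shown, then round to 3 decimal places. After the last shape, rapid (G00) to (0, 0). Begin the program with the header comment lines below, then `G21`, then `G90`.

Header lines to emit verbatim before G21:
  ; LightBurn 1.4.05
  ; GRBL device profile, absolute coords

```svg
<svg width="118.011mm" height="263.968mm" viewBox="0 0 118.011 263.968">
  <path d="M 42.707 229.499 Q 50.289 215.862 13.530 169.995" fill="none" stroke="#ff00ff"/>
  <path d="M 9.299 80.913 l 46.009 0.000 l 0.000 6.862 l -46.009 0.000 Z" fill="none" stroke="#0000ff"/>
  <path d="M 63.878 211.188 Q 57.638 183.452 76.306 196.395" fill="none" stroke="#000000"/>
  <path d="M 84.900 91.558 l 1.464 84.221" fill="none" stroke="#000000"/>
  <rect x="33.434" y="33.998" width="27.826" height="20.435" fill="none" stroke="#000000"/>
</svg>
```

; LightBurn 1.4.05
; GRBL device profile, absolute coords
G21
G90
G00 X42.707 Y34.469
M3 S302
G1 X43.966 Y41.213 F4261
G1 X41.678 Y50.535 F4261
G1 X35.843 Y62.436 F4261
G1 X26.460 Y76.915 F4261
G1 X13.530 Y93.973 F4261
M5
G00 X9.299 Y183.055
M3 S809
G1 X55.308 Y183.055 F702
G1 X55.308 Y176.193 F702
G1 X9.299 Y176.193 F702
G1 X9.299 Y183.055 F702
M5
G00 X63.878 Y52.780
M3 S472
G1 X62.378 Y62.247 F2200
G1 X62.871 Y68.460 F2200
G1 X65.357 Y71.419 F2200
G1 X69.835 Y71.123 F2200
G1 X76.306 Y67.573 F2200
M5
G00 X84.900 Y172.410
M3 S472
G1 X86.364 Y88.189 F2200
M5
G00 X33.434 Y229.970
M3 S472
G1 X61.260 Y229.970 F2200
G1 X61.260 Y209.535 F2200
G1 X33.434 Y209.535 F2200
G1 X33.434 Y229.970 F2200
M5
G00 X0.000 Y0.000

1 u = 1 mm; y_m = 263.968 − y.

[1] `<path>` quadratic bezier, #ff00ff→engrave S302 F4261: (42.707,34.469) → (43.966,41.213) → (41.678,50.535) → (35.843,62.436) → (26.460,76.915) → (13.530,93.973)

[2] `<path>` rectangle, #0000ff→cut S809 F702: (9.299,183.055) → (55.308,183.055) → (55.308,176.193) → (9.299,176.193) → (9.299,183.055) (closed)

[3] `<path>` quadratic bezier, #000000→score S472 F2200: (63.878,52.780) → (62.378,62.247) → (62.871,68.460) → (65.357,71.419) → (69.835,71.123) → (76.306,67.573)

[4] `<path>` line segment, #000000→score S472 F2200: (84.900,172.410) → (86.364,88.189)

[5] `<rect>` rectangle, #000000→score S472 F2200: (33.434,229.970) → (61.260,229.970) → (61.260,209.535) → (33.434,209.535) → (33.434,229.970) (closed)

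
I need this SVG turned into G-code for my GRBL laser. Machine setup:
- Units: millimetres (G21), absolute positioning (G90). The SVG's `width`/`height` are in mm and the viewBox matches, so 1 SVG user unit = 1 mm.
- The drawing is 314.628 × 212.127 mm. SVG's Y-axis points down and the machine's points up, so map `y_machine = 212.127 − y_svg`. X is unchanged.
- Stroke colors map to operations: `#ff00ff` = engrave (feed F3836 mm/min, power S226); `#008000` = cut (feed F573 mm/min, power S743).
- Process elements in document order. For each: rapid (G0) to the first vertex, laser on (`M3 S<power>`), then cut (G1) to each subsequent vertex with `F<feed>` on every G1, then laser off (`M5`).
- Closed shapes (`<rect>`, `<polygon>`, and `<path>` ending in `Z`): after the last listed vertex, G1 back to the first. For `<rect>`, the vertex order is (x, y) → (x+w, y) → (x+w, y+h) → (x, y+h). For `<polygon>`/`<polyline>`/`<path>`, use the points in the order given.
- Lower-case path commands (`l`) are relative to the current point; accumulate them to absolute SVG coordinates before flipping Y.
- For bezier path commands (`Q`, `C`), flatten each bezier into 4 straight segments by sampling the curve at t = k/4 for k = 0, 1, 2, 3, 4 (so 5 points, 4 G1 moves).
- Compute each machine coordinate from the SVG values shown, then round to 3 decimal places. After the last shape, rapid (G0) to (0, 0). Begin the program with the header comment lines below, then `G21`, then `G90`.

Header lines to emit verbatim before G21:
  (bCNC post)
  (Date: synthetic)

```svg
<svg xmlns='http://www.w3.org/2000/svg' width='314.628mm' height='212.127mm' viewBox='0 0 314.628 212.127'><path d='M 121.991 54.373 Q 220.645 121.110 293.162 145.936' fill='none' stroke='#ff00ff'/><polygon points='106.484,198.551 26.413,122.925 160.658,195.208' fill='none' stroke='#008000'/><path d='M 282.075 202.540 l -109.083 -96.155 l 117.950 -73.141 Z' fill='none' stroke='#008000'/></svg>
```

viewBox `0 0 314.628 212.127` with mm width/height → 1 unit = 1 mm. Flip: y_m = 212.127 − y_svg.

**Shape 1** — `<path>` quadratic bezier, stroke `#ff00ff` → engrave (S226, F3836). Control points (SVG): P0=(121.991,54.373), P1=(220.645,121.110), P2=(293.162,145.936); sampled at t=k/4. Machine vertices: (121.991,157.754) → (169.684,127.005) → (214.111,101.495) → (255.270,81.223) → (293.162,66.191). Open path.

**Shape 2** — `<polygon>` closed polygon, stroke `#008000` → cut (S743, F573). Machine vertices: (106.484,13.576) → (26.413,89.202) → (160.658,16.919) → (106.484,13.576). Closed: final G1 returns to the first vertex.

**Shape 3** — `<path>` closed polygon, stroke `#008000` → cut (S743, F573). Machine vertices: (282.075,9.587) → (172.992,105.742) → (290.942,178.883) → (282.075,9.587). Closed: final G1 returns to the first vertex.

(bCNC post)
(Date: synthetic)
G21
G90
G0 X121.991 Y157.754
M3 S226
G1 X169.684 Y127.005 F3836
G1 X214.111 Y101.495 F3836
G1 X255.270 Y81.223 F3836
G1 X293.162 Y66.191 F3836
M5
G0 X106.484 Y13.576
M3 S743
G1 X26.413 Y89.202 F573
G1 X160.658 Y16.919 F573
G1 X106.484 Y13.576 F573
M5
G0 X282.075 Y9.587
M3 S743
G1 X172.992 Y105.742 F573
G1 X290.942 Y178.883 F573
G1 X282.075 Y9.587 F573
M5
G0 X0.000 Y0.000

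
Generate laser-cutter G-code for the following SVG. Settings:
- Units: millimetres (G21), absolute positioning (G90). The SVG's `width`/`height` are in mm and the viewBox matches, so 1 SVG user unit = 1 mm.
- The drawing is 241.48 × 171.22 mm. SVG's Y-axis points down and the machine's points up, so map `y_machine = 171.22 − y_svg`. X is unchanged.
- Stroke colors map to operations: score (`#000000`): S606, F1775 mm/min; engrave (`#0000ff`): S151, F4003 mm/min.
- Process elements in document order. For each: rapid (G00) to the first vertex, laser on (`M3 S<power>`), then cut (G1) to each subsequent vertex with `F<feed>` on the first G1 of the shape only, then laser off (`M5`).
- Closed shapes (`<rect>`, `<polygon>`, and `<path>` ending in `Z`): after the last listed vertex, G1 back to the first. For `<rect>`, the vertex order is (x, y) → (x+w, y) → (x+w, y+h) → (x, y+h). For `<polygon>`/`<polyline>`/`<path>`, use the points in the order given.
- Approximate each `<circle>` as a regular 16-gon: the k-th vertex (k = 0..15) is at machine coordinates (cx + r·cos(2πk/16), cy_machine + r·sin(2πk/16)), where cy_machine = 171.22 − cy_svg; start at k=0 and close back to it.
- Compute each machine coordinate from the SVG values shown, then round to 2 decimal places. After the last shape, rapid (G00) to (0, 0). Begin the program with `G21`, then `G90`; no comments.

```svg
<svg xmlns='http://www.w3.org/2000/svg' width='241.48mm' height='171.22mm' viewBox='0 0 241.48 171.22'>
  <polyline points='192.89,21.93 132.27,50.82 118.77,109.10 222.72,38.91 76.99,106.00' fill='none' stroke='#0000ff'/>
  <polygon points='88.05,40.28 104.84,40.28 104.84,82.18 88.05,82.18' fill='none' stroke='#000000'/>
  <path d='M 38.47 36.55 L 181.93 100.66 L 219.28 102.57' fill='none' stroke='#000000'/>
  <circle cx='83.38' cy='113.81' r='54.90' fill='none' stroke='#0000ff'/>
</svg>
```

G21
G90
G00 X192.89 Y149.29
M3 S151
G1 X132.27 Y120.40 F4003
G1 X118.77 Y62.12
G1 X222.72 Y132.31
G1 X76.99 Y65.22
M5
G00 X88.05 Y130.94
M3 S606
G1 X104.84 Y130.94 F1775
G1 X104.84 Y89.04
G1 X88.05 Y89.04
G1 X88.05 Y130.94
M5
G00 X38.47 Y134.67
M3 S606
G1 X181.93 Y70.56 F1775
G1 X219.28 Y68.65
M5
G00 X138.28 Y57.41
M3 S151
G1 X134.10 Y78.42 F4003
G1 X122.20 Y96.23
G1 X104.39 Y108.13
G1 X83.38 Y112.31
G1 X62.37 Y108.13
G1 X44.56 Y96.23
G1 X32.66 Y78.42
G1 X28.48 Y57.41
G1 X32.66 Y36.40
G1 X44.56 Y18.59
G1 X62.37 Y6.69
G1 X83.38 Y2.51
G1 X104.39 Y6.69
G1 X122.20 Y18.59
G1 X134.10 Y36.40
G1 X138.28 Y57.41
M5
G00 X0.00 Y0.00

Since the viewBox matches the mm dimensions, user units are millimetres directly. The only transform is the Y-flip y_m = 171.22 − y_svg.

Shape 1 is a open polyline drawn with `<polyline>`. Its stroke #0000ff means engrave at S151, F4003. After flipping Y the toolpath is (192.89,149.29) → (132.27,120.40) → (118.77,62.12) → (222.72,132.31) → (76.99,65.22).

Shape 2 is a rectangle drawn with `<polygon>`. Its stroke #000000 means score at S606, F1775. After flipping Y the toolpath is (88.05,130.94) → (104.84,130.94) → (104.84,89.04) → (88.05,89.04) → (88.05,130.94), returning to the start.

Shape 3 is a open polyline drawn with `<path>`. Its stroke #000000 means score at S606, F1775. After flipping Y the toolpath is (38.47,134.67) → (181.93,70.56) → (219.28,68.65).

Shape 4 is a circle drawn with `<circle>`. Its stroke #0000ff means engrave at S151, F4003. After flipping Y the toolpath is (138.28,57.41) → (134.10,78.42) → (122.20,96.23) → (104.39,108.13) → (83.38,112.31) → (62.37,108.13) → (44.56,96.23) → (32.66,78.42) → (28.48,57.41) → (32.66,36.40) → (44.56,18.59) → (62.37,6.69) → (83.38,2.51) → (104.39,6.69) → (122.20,18.59) → (134.10,36.40) → (138.28,57.41), returning to the start.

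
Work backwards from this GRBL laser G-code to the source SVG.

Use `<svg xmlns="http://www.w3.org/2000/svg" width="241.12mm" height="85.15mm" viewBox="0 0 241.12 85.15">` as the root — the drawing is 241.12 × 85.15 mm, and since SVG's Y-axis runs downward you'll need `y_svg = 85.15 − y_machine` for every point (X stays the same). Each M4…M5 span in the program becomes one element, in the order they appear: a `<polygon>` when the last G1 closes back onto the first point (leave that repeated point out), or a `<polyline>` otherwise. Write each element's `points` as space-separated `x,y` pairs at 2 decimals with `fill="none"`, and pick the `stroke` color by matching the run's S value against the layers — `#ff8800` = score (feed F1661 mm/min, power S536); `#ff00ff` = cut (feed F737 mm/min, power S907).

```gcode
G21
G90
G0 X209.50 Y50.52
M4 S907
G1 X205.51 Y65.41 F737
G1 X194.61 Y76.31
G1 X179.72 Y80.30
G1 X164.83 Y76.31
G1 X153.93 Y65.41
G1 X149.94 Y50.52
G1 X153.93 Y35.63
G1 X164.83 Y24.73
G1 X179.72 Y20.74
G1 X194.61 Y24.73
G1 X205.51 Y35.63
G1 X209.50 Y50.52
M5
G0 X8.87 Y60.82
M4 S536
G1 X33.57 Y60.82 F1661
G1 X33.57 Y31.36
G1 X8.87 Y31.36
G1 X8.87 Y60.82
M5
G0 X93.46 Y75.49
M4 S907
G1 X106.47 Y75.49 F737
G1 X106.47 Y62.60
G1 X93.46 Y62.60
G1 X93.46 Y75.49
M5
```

Each laser-on run becomes one SVG element. Flip Y back into SVG space with y_svg = 85.15 − y_machine.

Run 1: the run's S907 means `#ff00ff` (cut). The run returns to its start, so emit a `<polygon>` with points (Y-flipped): 209.50,34.63 205.51,19.74 194.61,8.84 179.72,4.85 164.83,8.84 153.93,19.74 149.94,34.63 153.93,49.52 164.83,60.42 179.72,64.41 194.61,60.42 205.51,49.52.

Run 2: S536 ⇒ score layer `#ff8800`. The run returns to its start, so emit a `<polygon>` with points (Y-flipped): 8.87,24.33 33.57,24.33 33.57,53.79 8.87,53.79.

Run 3: S907 ⇒ cut layer `#ff00ff`. The run returns to its start, so emit a `<polygon>` with points (Y-flipped): 93.46,9.66 106.47,9.66 106.47,22.55 93.46,22.55.

<svg xmlns="http://www.w3.org/2000/svg" width="241.12mm" height="85.15mm" viewBox="0 0 241.12 85.15">
  <polygon points="209.50,34.63 205.51,19.74 194.61,8.84 179.72,4.85 164.83,8.84 153.93,19.74 149.94,34.63 153.93,49.52 164.83,60.42 179.72,64.41 194.61,60.42 205.51,49.52" fill="none" stroke="#ff00ff"/>
  <polygon points="8.87,24.33 33.57,24.33 33.57,53.79 8.87,53.79" fill="none" stroke="#ff8800"/>
  <polygon points="93.46,9.66 106.47,9.66 106.47,22.55 93.46,22.55" fill="none" stroke="#ff00ff"/>
</svg>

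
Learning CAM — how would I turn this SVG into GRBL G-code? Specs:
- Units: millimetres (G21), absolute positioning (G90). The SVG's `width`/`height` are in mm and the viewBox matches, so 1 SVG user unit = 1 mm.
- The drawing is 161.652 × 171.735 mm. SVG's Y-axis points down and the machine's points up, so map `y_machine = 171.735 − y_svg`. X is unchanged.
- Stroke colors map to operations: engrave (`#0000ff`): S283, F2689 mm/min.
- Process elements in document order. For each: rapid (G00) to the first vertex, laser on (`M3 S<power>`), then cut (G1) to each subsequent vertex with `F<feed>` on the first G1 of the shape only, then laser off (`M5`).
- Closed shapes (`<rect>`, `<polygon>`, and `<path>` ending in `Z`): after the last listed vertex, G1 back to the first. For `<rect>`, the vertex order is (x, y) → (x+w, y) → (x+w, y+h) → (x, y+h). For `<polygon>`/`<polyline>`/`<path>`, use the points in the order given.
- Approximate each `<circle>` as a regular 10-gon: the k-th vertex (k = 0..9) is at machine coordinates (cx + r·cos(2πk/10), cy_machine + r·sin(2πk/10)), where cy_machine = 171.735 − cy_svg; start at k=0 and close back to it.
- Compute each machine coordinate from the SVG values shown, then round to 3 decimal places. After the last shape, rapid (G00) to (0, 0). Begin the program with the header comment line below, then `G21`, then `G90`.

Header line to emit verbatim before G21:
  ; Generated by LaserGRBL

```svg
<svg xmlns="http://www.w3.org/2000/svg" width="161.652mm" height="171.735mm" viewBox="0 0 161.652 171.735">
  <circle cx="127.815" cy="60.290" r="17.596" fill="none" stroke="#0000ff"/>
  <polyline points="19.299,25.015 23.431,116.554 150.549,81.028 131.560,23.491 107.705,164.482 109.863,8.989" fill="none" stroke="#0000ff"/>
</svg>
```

viewBox `0 0 161.652 171.735` with mm width/height → 1 unit = 1 mm. Flip: y_m = 171.735 − y_svg.

**Shape 1** — `<circle>` circle, stroke `#0000ff` → engrave (S283, F2689). Machine vertices: (145.411,111.445) → (142.050,121.788) → (133.252,128.180) → (122.378,128.180) → (113.580,121.788) → (110.219,111.445) → (113.580,101.102) → (122.378,94.710) → (133.252,94.710) → (142.050,101.102) → (145.411,111.445). Closed: final G1 returns to the first vertex.

**Shape 2** — `<polyline>` open polyline, stroke `#0000ff` → engrave (S283, F2689). Machine vertices: (19.299,146.720) → (23.431,55.181) → (150.549,90.707) → (131.560,148.244) → (107.705,7.253) → (109.863,162.746). Open path.

; Generated by LaserGRBL
G21
G90
G00 X145.411 Y111.445
M3 S283
G1 X142.050 Y121.788 F2689
G1 X133.252 Y128.180
G1 X122.378 Y128.180
G1 X113.580 Y121.788
G1 X110.219 Y111.445
G1 X113.580 Y101.102
G1 X122.378 Y94.710
G1 X133.252 Y94.710
G1 X142.050 Y101.102
G1 X145.411 Y111.445
M5
G00 X19.299 Y146.720
M3 S283
G1 X23.431 Y55.181 F2689
G1 X150.549 Y90.707
G1 X131.560 Y148.244
G1 X107.705 Y7.253
G1 X109.863 Y162.746
M5
G00 X0.000 Y0.000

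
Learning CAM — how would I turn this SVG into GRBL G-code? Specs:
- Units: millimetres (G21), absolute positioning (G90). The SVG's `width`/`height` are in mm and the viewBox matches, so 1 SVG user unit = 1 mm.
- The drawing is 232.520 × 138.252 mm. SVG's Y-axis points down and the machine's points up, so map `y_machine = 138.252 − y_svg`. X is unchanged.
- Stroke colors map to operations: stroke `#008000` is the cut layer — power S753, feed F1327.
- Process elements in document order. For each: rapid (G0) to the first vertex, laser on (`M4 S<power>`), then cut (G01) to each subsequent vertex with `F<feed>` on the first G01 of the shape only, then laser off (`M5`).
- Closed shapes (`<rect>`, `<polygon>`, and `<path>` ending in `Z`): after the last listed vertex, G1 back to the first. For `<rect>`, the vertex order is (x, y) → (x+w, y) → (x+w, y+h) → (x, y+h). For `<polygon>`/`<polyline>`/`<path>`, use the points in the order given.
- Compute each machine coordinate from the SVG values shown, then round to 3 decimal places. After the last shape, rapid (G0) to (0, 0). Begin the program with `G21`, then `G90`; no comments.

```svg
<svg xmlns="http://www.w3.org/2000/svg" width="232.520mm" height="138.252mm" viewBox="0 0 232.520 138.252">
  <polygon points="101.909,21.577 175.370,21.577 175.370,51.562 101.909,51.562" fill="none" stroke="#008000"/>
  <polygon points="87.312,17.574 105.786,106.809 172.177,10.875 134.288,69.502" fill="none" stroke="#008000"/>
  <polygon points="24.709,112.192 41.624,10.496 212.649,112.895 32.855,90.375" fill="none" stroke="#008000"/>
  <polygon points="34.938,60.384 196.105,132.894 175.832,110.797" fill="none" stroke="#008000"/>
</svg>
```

1 u = 1 mm; y_m = 138.252 − y.

[1] `<polygon>` rectangle, #008000→cut S753 F1327: (101.909,116.675) → (175.370,116.675) → (175.370,86.690) → (101.909,86.690) → (101.909,116.675) (closed)

[2] `<polygon>` closed polygon, #008000→cut S753 F1327: (87.312,120.678) → (105.786,31.443) → (172.177,127.377) → (134.288,68.750) → (87.312,120.678) (closed)

[3] `<polygon>` closed polygon, #008000→cut S753 F1327: (24.709,26.060) → (41.624,127.756) → (212.649,25.357) → (32.855,47.877) → (24.709,26.060) (closed)

[4] `<polygon>` closed polygon, #008000→cut S753 F1327: (34.938,77.868) → (196.105,5.358) → (175.832,27.455) → (34.938,77.868) (closed)

G21
G90
G0 X101.909 Y116.675
M4 S753
G01 X175.370 Y116.675 F1327
G01 X175.370 Y86.690
G01 X101.909 Y86.690
G01 X101.909 Y116.675
M5
G0 X87.312 Y120.678
M4 S753
G01 X105.786 Y31.443 F1327
G01 X172.177 Y127.377
G01 X134.288 Y68.750
G01 X87.312 Y120.678
M5
G0 X24.709 Y26.060
M4 S753
G01 X41.624 Y127.756 F1327
G01 X212.649 Y25.357
G01 X32.855 Y47.877
G01 X24.709 Y26.060
M5
G0 X34.938 Y77.868
M4 S753
G01 X196.105 Y5.358 F1327
G01 X175.832 Y27.455
G01 X34.938 Y77.868
M5
G0 X0.000 Y0.000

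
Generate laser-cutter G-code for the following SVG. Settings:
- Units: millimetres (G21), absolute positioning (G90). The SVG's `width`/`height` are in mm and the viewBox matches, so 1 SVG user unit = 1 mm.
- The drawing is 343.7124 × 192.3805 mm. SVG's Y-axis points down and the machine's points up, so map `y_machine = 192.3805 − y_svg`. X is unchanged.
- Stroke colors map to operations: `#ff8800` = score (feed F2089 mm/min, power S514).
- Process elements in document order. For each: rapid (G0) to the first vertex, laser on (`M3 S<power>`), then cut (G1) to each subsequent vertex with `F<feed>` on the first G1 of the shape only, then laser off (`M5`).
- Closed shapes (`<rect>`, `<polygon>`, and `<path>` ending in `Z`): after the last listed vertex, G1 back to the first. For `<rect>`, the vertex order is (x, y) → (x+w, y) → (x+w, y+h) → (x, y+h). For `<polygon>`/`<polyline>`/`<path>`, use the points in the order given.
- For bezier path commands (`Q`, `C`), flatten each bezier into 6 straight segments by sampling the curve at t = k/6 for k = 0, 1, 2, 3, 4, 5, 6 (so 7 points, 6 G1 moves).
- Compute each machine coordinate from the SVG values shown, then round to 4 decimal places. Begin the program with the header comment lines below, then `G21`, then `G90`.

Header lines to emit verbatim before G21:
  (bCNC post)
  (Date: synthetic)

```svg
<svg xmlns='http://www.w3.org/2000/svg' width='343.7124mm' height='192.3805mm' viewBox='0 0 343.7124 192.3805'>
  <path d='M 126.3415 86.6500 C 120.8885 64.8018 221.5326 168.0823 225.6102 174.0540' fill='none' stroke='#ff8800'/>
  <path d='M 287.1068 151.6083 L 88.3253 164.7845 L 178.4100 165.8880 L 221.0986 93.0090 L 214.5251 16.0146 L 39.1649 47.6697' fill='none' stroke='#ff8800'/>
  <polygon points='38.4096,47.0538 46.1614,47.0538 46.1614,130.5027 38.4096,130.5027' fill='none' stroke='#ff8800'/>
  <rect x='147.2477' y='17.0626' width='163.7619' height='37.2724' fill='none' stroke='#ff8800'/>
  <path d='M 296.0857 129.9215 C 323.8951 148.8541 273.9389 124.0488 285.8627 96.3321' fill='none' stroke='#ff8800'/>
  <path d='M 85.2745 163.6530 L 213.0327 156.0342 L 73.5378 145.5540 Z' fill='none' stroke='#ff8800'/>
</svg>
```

Since the viewBox matches the mm dimensions, user units are millimetres directly. The only transform is the Y-flip y_m = 192.3805 − y_svg.

Shape 1 is a cubic bezier drawn with `<path>`. Its stroke #ff8800 means score at S514, F2089. After flipping Y the toolpath is (126.3415,105.7305) → (131.5182,107.2570) → (148.7481,94.1076) → (172.4019,72.4610) → (196.8498,48.4960) → (216.4624,28.3916) → (225.6102,18.3265).

Shape 2 is a open polyline drawn with `<path>`. Its stroke #ff8800 means score at S514, F2089. After flipping Y the toolpath is (287.1068,40.7722) → (88.3253,27.5960) → (178.4100,26.4925) → (221.0986,99.3715) → (214.5251,176.3659) → (39.1649,144.7108).

Shape 3 is a rectangle drawn with `<polygon>`. Its stroke #ff8800 means score at S514, F2089. After flipping Y the toolpath is (38.4096,145.3267) → (46.1614,145.3267) → (46.1614,61.8778) → (38.4096,61.8778) → (38.4096,145.3267), returning to the start.

Shape 4 is a rectangle drawn with `<rect>`. Its stroke #ff8800 means score at S514, F2089. After flipping Y the toolpath is (147.2477,175.3179) → (311.0096,175.3179) → (311.0096,138.0455) → (147.2477,138.0455) → (147.2477,175.3179), returning to the start.

Shape 5 is a cubic bezier drawn with `<path>`. Its stroke #ff8800 means score at S514, F2089. After flipping Y the toolpath is (296.0857,62.4590) → (304.1564,56.4485) → (303.1453,56.5936) → (296.9313,61.7602) → (289.3935,70.8143) → (284.4110,82.6217) → (285.8627,96.0484).

Shape 6 is a closed polygon drawn with `<path>`. Its stroke #ff8800 means score at S514, F2089. After flipping Y the toolpath is (85.2745,28.7275) → (213.0327,36.3463) → (73.5378,46.8265) → (85.2745,28.7275), returning to the start.

(bCNC post)
(Date: synthetic)
G21
G90
G0 X126.3415 Y105.7305
M3 S514
G1 X131.5182 Y107.2570 F2089
G1 X148.7481 Y94.1076
G1 X172.4019 Y72.4610
G1 X196.8498 Y48.4960
G1 X216.4624 Y28.3916
G1 X225.6102 Y18.3265
M5
G0 X287.1068 Y40.7722
M3 S514
G1 X88.3253 Y27.5960 F2089
G1 X178.4100 Y26.4925
G1 X221.0986 Y99.3715
G1 X214.5251 Y176.3659
G1 X39.1649 Y144.7108
M5
G0 X38.4096 Y145.3267
M3 S514
G1 X46.1614 Y145.3267 F2089
G1 X46.1614 Y61.8778
G1 X38.4096 Y61.8778
G1 X38.4096 Y145.3267
M5
G0 X147.2477 Y175.3179
M3 S514
G1 X311.0096 Y175.3179 F2089
G1 X311.0096 Y138.0455
G1 X147.2477 Y138.0455
G1 X147.2477 Y175.3179
M5
G0 X296.0857 Y62.4590
M3 S514
G1 X304.1564 Y56.4485 F2089
G1 X303.1453 Y56.5936
G1 X296.9313 Y61.7602
G1 X289.3935 Y70.8143
G1 X284.4110 Y82.6217
G1 X285.8627 Y96.0484
M5
G0 X85.2745 Y28.7275
M3 S514
G1 X213.0327 Y36.3463 F2089
G1 X73.5378 Y46.8265
G1 X85.2745 Y28.7275
M5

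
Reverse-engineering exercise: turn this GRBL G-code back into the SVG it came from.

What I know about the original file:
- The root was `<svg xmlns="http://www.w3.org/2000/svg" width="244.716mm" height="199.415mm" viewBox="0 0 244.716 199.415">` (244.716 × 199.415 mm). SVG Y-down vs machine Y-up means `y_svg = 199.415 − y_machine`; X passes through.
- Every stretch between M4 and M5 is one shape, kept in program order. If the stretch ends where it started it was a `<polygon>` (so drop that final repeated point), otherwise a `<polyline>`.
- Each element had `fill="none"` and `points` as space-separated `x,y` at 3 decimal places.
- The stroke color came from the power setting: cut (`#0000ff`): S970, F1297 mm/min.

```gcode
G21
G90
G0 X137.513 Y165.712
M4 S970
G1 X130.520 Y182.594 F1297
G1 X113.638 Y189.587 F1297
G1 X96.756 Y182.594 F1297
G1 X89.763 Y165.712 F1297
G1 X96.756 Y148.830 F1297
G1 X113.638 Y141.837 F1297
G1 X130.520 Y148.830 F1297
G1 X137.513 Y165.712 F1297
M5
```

Machine Y-up, SVG Y-down with viewBox height 199.415, so y_svg = 199.415 − y_machine; X carries over. Every run uses S970, so all elements get stroke `#0000ff` (cut).

Run 1: The run returns to its start, so emit a `<polygon>` with points (Y-flipped): 137.513,33.703 130.520,16.821 113.638,9.828 96.756,16.821 89.763,33.703 96.756,50.585 113.638,57.578 130.520,50.585.

<svg xmlns="http://www.w3.org/2000/svg" width="244.716mm" height="199.415mm" viewBox="0 0 244.716 199.415">
  <polygon points="137.513,33.703 130.520,16.821 113.638,9.828 96.756,16.821 89.763,33.703 96.756,50.585 113.638,57.578 130.520,50.585" fill="none" stroke="#0000ff"/>
</svg>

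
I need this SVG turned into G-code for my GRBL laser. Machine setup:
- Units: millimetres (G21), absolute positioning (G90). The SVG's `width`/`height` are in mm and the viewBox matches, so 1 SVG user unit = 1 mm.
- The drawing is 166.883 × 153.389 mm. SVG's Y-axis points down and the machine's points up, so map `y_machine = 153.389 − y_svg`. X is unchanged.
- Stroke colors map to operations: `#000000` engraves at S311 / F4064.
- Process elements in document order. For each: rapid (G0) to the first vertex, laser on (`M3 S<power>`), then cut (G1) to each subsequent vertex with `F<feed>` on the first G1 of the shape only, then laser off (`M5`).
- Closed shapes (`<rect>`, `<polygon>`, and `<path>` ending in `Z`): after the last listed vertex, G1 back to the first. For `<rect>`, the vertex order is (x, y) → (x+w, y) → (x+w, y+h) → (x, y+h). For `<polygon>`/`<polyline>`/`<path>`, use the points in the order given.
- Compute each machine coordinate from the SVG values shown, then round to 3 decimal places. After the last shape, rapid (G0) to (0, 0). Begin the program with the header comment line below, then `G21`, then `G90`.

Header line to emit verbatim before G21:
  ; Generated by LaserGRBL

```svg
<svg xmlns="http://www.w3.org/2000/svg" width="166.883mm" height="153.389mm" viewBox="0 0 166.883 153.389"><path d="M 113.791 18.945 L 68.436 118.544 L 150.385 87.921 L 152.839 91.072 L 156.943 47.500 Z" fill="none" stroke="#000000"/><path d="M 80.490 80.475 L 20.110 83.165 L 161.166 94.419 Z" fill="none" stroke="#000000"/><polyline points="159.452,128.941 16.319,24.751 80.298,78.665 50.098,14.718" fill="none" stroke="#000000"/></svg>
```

Since the viewBox matches the mm dimensions, user units are millimetres directly. The only transform is the Y-flip y_m = 153.389 − y_svg.

Shape 1 is a closed polygon drawn with `<path>`. Its stroke #000000 means engrave at S311, F4064. After flipping Y the toolpath is (113.791,134.444) → (68.436,34.845) → (150.385,65.468) → (152.839,62.317) → (156.943,105.889) → (113.791,134.444), returning to the start.

Shape 2 is a closed polygon drawn with `<path>`. Its stroke #000000 means engrave at S311, F4064. After flipping Y the toolpath is (80.490,72.914) → (20.110,70.224) → (161.166,58.970) → (80.490,72.914), returning to the start.

Shape 3 is a open polyline drawn with `<polyline>`. Its stroke #000000 means engrave at S311, F4064. After flipping Y the toolpath is (159.452,24.448) → (16.319,128.638) → (80.298,74.724) → (50.098,138.671).

; Generated by LaserGRBL
G21
G90
G0 X113.791 Y134.444
M3 S311
G1 X68.436 Y34.845 F4064
G1 X150.385 Y65.468
G1 X152.839 Y62.317
G1 X156.943 Y105.889
G1 X113.791 Y134.444
M5
G0 X80.490 Y72.914
M3 S311
G1 X20.110 Y70.224 F4064
G1 X161.166 Y58.970
G1 X80.490 Y72.914
M5
G0 X159.452 Y24.448
M3 S311
G1 X16.319 Y128.638 F4064
G1 X80.298 Y74.724
G1 X50.098 Y138.671
M5
G0 X0.000 Y0.000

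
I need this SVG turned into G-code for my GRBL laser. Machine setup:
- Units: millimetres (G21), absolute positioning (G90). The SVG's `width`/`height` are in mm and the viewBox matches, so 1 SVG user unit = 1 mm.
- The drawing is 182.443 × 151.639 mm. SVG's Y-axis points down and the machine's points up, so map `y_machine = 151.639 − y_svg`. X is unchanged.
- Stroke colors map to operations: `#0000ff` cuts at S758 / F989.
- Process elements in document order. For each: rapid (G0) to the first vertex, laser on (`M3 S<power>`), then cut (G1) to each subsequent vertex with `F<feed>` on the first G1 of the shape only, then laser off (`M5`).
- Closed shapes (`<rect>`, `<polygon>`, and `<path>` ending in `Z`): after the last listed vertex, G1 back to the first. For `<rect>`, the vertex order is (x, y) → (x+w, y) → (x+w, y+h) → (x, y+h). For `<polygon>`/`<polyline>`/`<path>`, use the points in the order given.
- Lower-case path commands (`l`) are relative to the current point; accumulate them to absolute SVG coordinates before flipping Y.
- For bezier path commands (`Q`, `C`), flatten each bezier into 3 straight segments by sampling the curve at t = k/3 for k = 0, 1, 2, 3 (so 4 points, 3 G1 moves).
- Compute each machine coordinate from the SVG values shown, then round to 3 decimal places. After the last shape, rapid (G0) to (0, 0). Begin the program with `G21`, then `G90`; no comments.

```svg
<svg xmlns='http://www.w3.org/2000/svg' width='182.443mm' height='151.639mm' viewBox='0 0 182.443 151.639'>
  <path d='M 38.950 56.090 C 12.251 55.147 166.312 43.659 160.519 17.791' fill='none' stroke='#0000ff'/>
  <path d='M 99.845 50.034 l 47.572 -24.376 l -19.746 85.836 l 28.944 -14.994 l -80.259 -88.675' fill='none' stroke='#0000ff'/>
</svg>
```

G21
G90
G0 X38.950 Y95.549
M3 S758
G1 X59.889 Y100.149 F989
G1 X125.643 Y112.631
G1 X160.519 Y133.848
M5
G0 X99.845 Y101.605
M3 S758
G1 X147.417 Y125.981 F989
G1 X127.671 Y40.145
G1 X156.615 Y55.139
G1 X76.356 Y143.814
M5
G0 X0.000 Y0.000

1 u = 1 mm; y_m = 151.639 − y.

[1] `<path>` cubic bezier, #0000ff→cut S758 F989: (38.950,95.549) → (59.889,100.149) → (125.643,112.631) → (160.519,133.848)

[2] `<path>` open polyline, #0000ff→cut S758 F989: (99.845,101.605) → (147.417,125.981) → (127.671,40.145) → (156.615,55.139) → (76.356,143.814)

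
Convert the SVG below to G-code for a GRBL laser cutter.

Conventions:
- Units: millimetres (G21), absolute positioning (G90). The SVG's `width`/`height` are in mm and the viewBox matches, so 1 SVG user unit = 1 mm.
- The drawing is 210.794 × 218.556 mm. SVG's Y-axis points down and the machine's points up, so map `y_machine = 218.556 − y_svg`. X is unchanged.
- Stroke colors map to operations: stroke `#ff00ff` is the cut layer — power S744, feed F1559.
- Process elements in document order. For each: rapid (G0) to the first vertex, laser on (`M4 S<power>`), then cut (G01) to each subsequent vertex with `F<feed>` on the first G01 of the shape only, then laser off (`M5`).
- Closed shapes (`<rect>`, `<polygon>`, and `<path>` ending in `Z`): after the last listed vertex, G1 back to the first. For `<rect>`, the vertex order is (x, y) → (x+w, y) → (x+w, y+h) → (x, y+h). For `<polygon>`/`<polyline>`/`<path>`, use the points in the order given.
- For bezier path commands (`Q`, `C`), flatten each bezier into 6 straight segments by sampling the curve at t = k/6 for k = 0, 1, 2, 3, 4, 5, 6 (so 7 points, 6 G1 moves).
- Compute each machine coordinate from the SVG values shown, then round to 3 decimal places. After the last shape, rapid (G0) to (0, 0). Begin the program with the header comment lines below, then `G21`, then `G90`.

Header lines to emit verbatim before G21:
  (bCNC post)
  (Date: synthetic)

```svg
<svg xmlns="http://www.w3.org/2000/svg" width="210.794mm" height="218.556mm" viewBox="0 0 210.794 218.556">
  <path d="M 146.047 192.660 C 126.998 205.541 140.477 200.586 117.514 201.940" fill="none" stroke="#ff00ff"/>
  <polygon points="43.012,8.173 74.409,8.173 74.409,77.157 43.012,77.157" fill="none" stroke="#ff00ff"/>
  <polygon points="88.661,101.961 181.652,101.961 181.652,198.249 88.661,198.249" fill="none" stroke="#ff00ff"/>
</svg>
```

1 u = 1 mm; y_m = 218.556 − y.

[1] `<path>` cubic bezier, #ff00ff→cut S744 F1559: (146.047,25.896) → (138.914,20.830) → (135.286,18.066) → (133.248,16.933) → (130.884,16.761) → (126.278,16.879) → (117.514,16.616)

[2] `<polygon>` rectangle, #ff00ff→cut S744 F1559: (43.012,210.383) → (74.409,210.383) → (74.409,141.399) → (43.012,141.399) → (43.012,210.383) (closed)

[3] `<polygon>` rectangle, #ff00ff→cut S744 F1559: (88.661,116.595) → (181.652,116.595) → (181.652,20.307) → (88.661,20.307) → (88.661,116.595) (closed)

(bCNC post)
(Date: synthetic)
G21
G90
G0 X146.047 Y25.896
M4 S744
G01 X138.914 Y20.830 F1559
G01 X135.286 Y18.066
G01 X133.248 Y16.933
G01 X130.884 Y16.761
G01 X126.278 Y16.879
G01 X117.514 Y16.616
M5
G0 X43.012 Y210.383
M4 S744
G01 X74.409 Y210.383 F1559
G01 X74.409 Y141.399
G01 X43.012 Y141.399
G01 X43.012 Y210.383
M5
G0 X88.661 Y116.595
M4 S744
G01 X181.652 Y116.595 F1559
G01 X181.652 Y20.307
G01 X88.661 Y20.307
G01 X88.661 Y116.595
M5
G0 X0.000 Y0.000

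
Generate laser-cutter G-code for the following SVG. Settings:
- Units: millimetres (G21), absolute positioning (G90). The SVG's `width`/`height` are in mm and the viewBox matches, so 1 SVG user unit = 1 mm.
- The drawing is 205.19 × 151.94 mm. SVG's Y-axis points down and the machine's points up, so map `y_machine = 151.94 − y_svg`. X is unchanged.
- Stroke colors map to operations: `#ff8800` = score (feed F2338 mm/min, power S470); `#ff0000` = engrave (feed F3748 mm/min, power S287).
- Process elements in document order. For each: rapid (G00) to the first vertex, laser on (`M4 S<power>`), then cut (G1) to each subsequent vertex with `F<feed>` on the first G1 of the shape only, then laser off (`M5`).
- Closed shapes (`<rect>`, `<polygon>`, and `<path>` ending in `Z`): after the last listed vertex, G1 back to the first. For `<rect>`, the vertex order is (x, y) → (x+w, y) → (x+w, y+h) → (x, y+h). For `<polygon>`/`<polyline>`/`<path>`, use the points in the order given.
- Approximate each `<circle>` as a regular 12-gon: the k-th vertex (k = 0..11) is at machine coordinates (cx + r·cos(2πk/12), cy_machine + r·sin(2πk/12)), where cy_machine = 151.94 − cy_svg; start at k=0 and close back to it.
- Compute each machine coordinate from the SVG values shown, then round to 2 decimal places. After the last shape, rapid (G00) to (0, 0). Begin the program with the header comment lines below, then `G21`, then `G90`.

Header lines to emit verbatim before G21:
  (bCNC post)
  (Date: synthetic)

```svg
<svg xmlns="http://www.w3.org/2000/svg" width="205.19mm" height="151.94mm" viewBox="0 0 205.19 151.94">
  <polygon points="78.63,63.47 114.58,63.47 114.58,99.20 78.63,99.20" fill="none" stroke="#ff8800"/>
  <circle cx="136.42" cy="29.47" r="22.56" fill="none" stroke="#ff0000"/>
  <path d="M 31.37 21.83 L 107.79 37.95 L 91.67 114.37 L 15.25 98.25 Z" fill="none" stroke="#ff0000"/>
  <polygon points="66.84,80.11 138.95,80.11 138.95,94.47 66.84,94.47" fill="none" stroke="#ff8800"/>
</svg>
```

(bCNC post)
(Date: synthetic)
G21
G90
G00 X78.63 Y88.47
M4 S470
G1 X114.58 Y88.47 F2338
G1 X114.58 Y52.74
G1 X78.63 Y52.74
G1 X78.63 Y88.47
M5
G00 X158.98 Y122.47
M4 S287
G1 X155.96 Y133.75 F3748
G1 X147.70 Y142.01
G1 X136.42 Y145.03
G1 X125.14 Y142.01
G1 X116.88 Y133.75
G1 X113.86 Y122.47
G1 X116.88 Y111.19
G1 X125.14 Y102.93
G1 X136.42 Y99.91
G1 X147.70 Y102.93
G1 X155.96 Y111.19
G1 X158.98 Y122.47
M5
G00 X31.37 Y130.11
M4 S287
G1 X107.79 Y113.99 F3748
G1 X91.67 Y37.57
G1 X15.25 Y53.69
G1 X31.37 Y130.11
M5
G00 X66.84 Y71.83
M4 S470
G1 X138.95 Y71.83 F2338
G1 X138.95 Y57.47
G1 X66.84 Y57.47
G1 X66.84 Y71.83
M5
G00 X0.00 Y0.00

Since the viewBox matches the mm dimensions, user units are millimetres directly. The only transform is the Y-flip y_m = 151.94 − y_svg.

Shape 1 is a rectangle drawn with `<polygon>`. Its stroke #ff8800 means score at S470, F2338. After flipping Y the toolpath is (78.63,88.47) → (114.58,88.47) → (114.58,52.74) → (78.63,52.74) → (78.63,88.47), returning to the start.

Shape 2 is a circle drawn with `<circle>`. Its stroke #ff0000 means engrave at S287, F3748. After flipping Y the toolpath is (158.98,122.47) → (155.96,133.75) → (147.70,142.01) → (136.42,145.03) → (125.14,142.01) → (116.88,133.75) → (113.86,122.47) → (116.88,111.19) → (125.14,102.93) → (136.42,99.91) → (147.70,102.93) → (155.96,111.19) → (158.98,122.47), returning to the start.

Shape 3 is a regular polygon drawn with `<path>`. Its stroke #ff0000 means engrave at S287, F3748. After flipping Y the toolpath is (31.37,130.11) → (107.79,113.99) → (91.67,37.57) → (15.25,53.69) → (31.37,130.11), returning to the start.

Shape 4 is a rectangle drawn with `<polygon>`. Its stroke #ff8800 means score at S470, F2338. After flipping Y the toolpath is (66.84,71.83) → (138.95,71.83) → (138.95,57.47) → (66.84,57.47) → (66.84,71.83), returning to the start.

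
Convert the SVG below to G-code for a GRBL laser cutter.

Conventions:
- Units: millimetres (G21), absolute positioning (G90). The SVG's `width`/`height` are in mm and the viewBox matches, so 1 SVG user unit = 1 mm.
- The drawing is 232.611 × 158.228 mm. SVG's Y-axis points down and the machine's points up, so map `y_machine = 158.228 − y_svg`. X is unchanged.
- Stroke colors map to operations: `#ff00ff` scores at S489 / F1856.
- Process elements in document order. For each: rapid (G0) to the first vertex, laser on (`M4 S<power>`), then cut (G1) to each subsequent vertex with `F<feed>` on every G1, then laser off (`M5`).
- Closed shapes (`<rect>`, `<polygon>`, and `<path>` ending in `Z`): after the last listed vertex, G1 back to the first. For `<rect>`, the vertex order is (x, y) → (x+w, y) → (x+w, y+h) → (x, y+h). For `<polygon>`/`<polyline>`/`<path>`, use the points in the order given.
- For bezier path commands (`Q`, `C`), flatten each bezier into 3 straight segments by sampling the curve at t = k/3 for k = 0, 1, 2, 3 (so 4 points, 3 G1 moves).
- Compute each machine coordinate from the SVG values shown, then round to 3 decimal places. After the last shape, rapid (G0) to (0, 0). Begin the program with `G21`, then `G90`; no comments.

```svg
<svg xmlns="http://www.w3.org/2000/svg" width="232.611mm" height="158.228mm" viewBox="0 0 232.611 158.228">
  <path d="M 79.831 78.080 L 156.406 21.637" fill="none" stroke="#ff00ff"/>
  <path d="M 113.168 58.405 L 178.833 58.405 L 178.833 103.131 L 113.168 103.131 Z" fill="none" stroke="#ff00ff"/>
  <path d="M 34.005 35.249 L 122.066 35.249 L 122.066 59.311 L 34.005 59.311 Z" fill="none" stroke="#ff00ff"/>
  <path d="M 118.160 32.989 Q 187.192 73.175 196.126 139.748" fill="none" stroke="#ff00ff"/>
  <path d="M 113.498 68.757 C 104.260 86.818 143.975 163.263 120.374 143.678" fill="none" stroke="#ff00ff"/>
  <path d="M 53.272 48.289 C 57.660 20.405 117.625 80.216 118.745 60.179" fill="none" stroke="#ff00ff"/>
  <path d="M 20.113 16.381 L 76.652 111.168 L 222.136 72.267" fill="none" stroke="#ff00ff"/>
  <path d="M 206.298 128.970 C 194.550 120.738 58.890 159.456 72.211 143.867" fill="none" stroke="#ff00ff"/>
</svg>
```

G21
G90
G0 X79.831 Y80.148
M4 S489
G1 X156.406 Y136.591 F1856
M5
G0 X113.168 Y99.823
M4 S489
G1 X178.833 Y99.823 F1856
G1 X178.833 Y55.097 F1856
G1 X113.168 Y55.097 F1856
G1 X113.168 Y99.823 F1856
M5
G0 X34.005 Y122.979
M4 S489
G1 X122.066 Y122.979 F1856
G1 X122.066 Y98.917 F1856
G1 X34.005 Y98.917 F1856
G1 X34.005 Y122.979 F1856
M5
G0 X118.160 Y125.239
M4 S489
G1 X157.504 Y95.516 F1856
G1 X183.492 Y59.930 F1856
G1 X196.126 Y18.480 F1856
M5
G0 X113.498 Y89.471
M4 S489
G1 X116.420 Y57.668 F1856
G1 X127.028 Y21.256 F1856
G1 X120.374 Y14.550 F1856
M5
G0 X53.272 Y109.939
M4 S489
G1 X71.948 Y114.797 F1856
G1 X102.248 Y98.423 F1856
G1 X118.745 Y98.049 F1856
M5
G0 X20.113 Y141.847
M4 S489
G1 X76.652 Y47.060 F1856
G1 X222.136 Y85.961 F1856
M5
G0 X206.298 Y29.258
M4 S489
G1 X163.353 Y25.590 F1856
G1 X98.443 Y13.124 F1856
G1 X72.211 Y14.361 F1856
M5
G0 X0.000 Y0.000

Since the viewBox matches the mm dimensions, user units are millimetres directly. The only transform is the Y-flip y_m = 158.228 − y_svg.

Shape 1 is a line segment drawn with `<path>`. Its stroke #ff00ff means score at S489, F1856. After flipping Y the toolpath is (79.831,80.148) → (156.406,136.591).

Shape 2 is a rectangle drawn with `<path>`. Its stroke #ff00ff means score at S489, F1856. After flipping Y the toolpath is (113.168,99.823) → (178.833,99.823) → (178.833,55.097) → (113.168,55.097) → (113.168,99.823), returning to the start.

Shape 3 is a rectangle drawn with `<path>`. Its stroke #ff00ff means score at S489, F1856. After flipping Y the toolpath is (34.005,122.979) → (122.066,122.979) → (122.066,98.917) → (34.005,98.917) → (34.005,122.979), returning to the start.

Shape 4 is a quadratic bezier drawn with `<path>`. Its stroke #ff00ff means score at S489, F1856. After flipping Y the toolpath is (118.160,125.239) → (157.504,95.516) → (183.492,59.930) → (196.126,18.480).

Shape 5 is a cubic bezier drawn with `<path>`. Its stroke #ff00ff means score at S489, F1856. After flipping Y the toolpath is (113.498,89.471) → (116.420,57.668) → (127.028,21.256) → (120.374,14.550).

Shape 6 is a cubic bezier drawn with `<path>`. Its stroke #ff00ff means score at S489, F1856. After flipping Y the toolpath is (53.272,109.939) → (71.948,114.797) → (102.248,98.423) → (118.745,98.049).

Shape 7 is a open polyline drawn with `<path>`. Its stroke #ff00ff means score at S489, F1856. After flipping Y the toolpath is (20.113,141.847) → (76.652,47.060) → (222.136,85.961).

Shape 8 is a cubic bezier drawn with `<path>`. Its stroke #ff00ff means score at S489, F1856. After flipping Y the toolpath is (206.298,29.258) → (163.353,25.590) → (98.443,13.124) → (72.211,14.361).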